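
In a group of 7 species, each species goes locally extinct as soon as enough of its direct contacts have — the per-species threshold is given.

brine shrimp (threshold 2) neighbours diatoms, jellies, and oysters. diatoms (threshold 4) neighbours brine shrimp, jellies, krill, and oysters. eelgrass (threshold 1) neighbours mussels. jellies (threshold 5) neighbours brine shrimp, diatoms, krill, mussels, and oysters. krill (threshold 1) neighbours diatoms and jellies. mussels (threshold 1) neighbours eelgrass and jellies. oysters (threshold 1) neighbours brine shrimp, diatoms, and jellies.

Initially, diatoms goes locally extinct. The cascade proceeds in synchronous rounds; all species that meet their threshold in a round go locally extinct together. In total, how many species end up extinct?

4

Round 1 — diatoms goes locally extinct (initial).
Round 2 — checking thresholds:
  brine shrimp: 1 of 3 neighbours < 2, holds.
  jellies: 1 of 5 neighbours < 5, holds.
  krill: 1 of 2 neighbours ≥ 1, goes locally extinct.
  oysters: 1 of 3 neighbours ≥ 1, goes locally extinct.
Round 3 — checking thresholds:
  brine shrimp: 2 of 3 neighbours ≥ 2, goes locally extinct.
  jellies: 3 of 5 neighbours < 5, holds.
Round 4 — no new extinctions; cascade stops.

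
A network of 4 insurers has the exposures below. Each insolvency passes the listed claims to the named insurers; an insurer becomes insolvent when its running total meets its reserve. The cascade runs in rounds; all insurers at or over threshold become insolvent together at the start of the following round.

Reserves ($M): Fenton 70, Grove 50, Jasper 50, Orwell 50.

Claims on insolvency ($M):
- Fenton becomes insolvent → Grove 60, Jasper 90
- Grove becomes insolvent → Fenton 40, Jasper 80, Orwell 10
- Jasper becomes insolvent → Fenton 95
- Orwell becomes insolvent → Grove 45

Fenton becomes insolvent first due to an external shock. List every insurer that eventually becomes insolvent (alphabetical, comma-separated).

Round 1 — Fenton becomes insolvent (initial).
  Grove: +60 → 60 ≥ 50
  Jasper: +90 → 90 ≥ 50
Round 2 — Grove, Jasper become insolvent.
  Orwell: +10 → 10 < 50
No further insolvencies.

Fenton, Grove, Jasper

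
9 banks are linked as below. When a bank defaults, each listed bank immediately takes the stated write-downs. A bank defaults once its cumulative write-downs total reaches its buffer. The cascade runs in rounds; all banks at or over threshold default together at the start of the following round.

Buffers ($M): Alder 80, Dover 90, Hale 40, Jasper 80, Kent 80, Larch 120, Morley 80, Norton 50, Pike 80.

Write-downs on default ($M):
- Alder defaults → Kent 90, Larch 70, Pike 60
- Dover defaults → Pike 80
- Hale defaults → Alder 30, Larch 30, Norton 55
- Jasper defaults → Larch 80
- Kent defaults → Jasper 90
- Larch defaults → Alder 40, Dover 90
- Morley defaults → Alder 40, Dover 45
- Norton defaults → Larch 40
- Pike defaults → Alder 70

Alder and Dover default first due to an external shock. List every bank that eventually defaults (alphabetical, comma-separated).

Alder, Dover, Jasper, Kent, Larch, Pike

Round 1 — Alder, Dover default (initial).
  Kent: +90 → 90 ≥ 80
  Larch: +70 → 70 < 120
  Pike: +60+80 → 140 ≥ 80
Round 2 — Kent, Pike default.
  Jasper: +90 → 90 ≥ 80
Round 3 — Jasper defaults.
  Larch: +80 → 150 ≥ 120
Round 4 — Larch defaults.
No further defaults.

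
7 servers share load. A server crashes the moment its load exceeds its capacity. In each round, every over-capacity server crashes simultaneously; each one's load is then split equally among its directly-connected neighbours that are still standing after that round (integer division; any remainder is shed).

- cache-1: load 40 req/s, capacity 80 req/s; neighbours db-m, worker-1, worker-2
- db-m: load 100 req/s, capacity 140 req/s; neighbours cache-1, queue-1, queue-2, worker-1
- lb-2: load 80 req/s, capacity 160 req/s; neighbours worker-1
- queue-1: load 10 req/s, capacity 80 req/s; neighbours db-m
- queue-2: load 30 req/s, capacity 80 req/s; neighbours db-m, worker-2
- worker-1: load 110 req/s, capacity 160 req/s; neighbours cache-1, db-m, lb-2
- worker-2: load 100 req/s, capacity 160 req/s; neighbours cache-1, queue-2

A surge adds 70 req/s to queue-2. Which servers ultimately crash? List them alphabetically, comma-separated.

Round 1 — queue-2 at 100 > 80. queue-2 crashes.
  queue-2 sheds 100 req/s to db-m, worker-2: 50 each.
    db-m: 100+50 = 150 > 140
    worker-2: 100+50 = 150 ≤ 160
Round 2 — db-m crashes.
  db-m sheds 150 req/s to cache-1, queue-1, worker-1: 50 each.
    cache-1: 40+50 = 90 > 80
    queue-1: 10+50 = 60 ≤ 80
    worker-1: 110+50 = 160 ≤ 160
Round 3 — cache-1 crashes.
  cache-1 sheds 90 req/s to worker-1, worker-2: 45 each.
    worker-1: 160+45 = 205 > 160
    worker-2: 150+45 = 195 > 160
Round 4 — worker-1, worker-2 crash.
  worker-1 sheds 205 req/s to lb-2: 205 each.
    lb-2: 80+205 = 285 > 160
  worker-2 sheds 195 req/s: no online neighbours, lost.
Round 5 — lb-2 crashes.
  lb-2 sheds 285 req/s: no online neighbours, lost.
No further crashes.

cache-1, db-m, lb-2, queue-2, worker-1, worker-2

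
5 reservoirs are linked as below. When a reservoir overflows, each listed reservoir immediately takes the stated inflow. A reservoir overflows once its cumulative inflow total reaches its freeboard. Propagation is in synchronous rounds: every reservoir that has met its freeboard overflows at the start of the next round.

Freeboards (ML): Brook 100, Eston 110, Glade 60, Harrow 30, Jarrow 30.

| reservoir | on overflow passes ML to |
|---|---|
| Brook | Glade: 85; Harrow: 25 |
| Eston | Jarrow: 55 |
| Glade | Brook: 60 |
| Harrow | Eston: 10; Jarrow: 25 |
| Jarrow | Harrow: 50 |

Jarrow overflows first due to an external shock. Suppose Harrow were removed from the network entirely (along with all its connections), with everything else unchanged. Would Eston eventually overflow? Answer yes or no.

With Harrow removed:
Round 1 — Jarrow overflows (initial).
No further overflows.

no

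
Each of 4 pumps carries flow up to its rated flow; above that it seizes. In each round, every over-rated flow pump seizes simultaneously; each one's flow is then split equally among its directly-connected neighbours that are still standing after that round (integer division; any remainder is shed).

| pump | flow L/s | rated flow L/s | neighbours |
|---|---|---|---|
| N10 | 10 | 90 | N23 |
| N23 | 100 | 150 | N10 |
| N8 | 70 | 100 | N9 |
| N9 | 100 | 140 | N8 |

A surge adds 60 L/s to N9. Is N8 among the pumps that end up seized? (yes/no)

Round 1 — N9 at 160 > 140. N9 seizes.
  N9 sheds 160 L/s to N8: 160 each.
    N8: 70+160 = 230 > 100
Round 2 — N8 seizes.
  N8 sheds 230 L/s: no online neighbours, lost.
No further seizures.

yes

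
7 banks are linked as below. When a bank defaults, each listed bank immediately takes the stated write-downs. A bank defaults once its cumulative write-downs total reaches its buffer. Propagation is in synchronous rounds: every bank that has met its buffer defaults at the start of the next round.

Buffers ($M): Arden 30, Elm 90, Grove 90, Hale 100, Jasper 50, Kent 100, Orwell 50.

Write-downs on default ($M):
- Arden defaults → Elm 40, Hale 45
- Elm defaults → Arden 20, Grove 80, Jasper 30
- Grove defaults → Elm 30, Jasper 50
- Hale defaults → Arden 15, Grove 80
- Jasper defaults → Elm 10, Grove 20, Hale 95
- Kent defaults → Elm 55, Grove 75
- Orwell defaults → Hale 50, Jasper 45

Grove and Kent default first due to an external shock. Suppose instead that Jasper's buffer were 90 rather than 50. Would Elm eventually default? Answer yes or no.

With Jasper's buffer at 90:
Round 1 — Grove, Kent default (initial).
  Elm: +30+55 → 85 < 90
  Jasper: +50 → 50 < 90
No further defaults.

no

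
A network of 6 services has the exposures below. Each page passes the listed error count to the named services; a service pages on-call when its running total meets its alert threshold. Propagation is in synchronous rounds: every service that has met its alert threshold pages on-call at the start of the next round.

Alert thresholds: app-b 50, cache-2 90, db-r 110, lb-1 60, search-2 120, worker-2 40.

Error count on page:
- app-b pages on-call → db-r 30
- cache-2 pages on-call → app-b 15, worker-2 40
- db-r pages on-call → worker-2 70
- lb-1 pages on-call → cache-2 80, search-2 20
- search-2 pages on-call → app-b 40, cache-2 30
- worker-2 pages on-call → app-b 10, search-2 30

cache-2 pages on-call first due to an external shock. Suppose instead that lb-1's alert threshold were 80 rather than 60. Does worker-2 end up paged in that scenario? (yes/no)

With lb-1's alert threshold at 80:
Round 1 — cache-2 pages on-call (initial).
  app-b: +15 → 15 < 50
  worker-2: +40 → 40 ≥ 40
Round 2 — worker-2 pages on-call.
  app-b: +10 → 25 < 50
  search-2: +30 → 30 < 120
No further pages.

yes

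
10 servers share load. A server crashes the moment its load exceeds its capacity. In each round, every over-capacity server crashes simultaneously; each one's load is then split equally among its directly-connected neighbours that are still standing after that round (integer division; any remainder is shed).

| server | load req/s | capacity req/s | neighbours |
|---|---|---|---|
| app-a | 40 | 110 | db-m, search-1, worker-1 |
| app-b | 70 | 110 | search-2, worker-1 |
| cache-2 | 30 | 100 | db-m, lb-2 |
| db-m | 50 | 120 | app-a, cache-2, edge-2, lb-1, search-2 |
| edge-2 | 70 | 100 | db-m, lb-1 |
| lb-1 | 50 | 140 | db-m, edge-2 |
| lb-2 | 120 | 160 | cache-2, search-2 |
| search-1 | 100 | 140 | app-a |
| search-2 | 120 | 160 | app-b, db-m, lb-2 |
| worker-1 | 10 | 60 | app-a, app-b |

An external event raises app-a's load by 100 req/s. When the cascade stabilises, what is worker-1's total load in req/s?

56

Round 1 — app-a at 140 > 110. app-a crashes.
  app-a sheds 140 req/s to db-m, search-1, worker-1: 46 each (2 lost).
    db-m: 50+46 = 96 ≤ 120
    search-1: 100+46 = 146 > 140
    worker-1: 10+46 = 56 ≤ 60
Round 2 — search-1 crashes.
  search-1 sheds 146 req/s: no online neighbours, lost.
No further crashes.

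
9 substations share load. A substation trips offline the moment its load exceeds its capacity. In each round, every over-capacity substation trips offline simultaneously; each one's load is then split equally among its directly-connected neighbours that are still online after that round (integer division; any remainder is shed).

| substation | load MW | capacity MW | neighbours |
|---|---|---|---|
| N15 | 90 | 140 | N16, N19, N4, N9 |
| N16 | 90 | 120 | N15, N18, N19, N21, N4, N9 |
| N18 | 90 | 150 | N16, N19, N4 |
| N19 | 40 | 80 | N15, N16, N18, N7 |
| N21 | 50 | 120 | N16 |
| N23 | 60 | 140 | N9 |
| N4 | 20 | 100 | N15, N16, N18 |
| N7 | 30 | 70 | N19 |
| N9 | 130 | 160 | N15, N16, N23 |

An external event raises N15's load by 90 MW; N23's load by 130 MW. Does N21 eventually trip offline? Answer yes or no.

Round 1 — N15 at 180 > 140; N23 at 190 > 140. N15, N23 trip offline.
  N15 sheds 180 MW to N16, N19, N4, N9: 45 each.
    N16: 90+45 = 135 > 120
    N19: 40+45 = 85 > 80
    N4: 20+45 = 65 ≤ 100
    N9: 130+45 = 175 > 160
  N23 sheds 190 MW to N9: 190 each.
    N9: 175+190 = 365 > 160
Round 2 — N16, N19, N9 trip offline.
  N16 sheds 135 MW to N18, N21, N4: 45 each.
    N18: 90+45 = 135 ≤ 150
    N21: 50+45 = 95 ≤ 120
    N4: 65+45 = 110 > 100
  N19 sheds 85 MW to N18, N7: 42 each (1 lost).
    N18: 135+42 = 177 > 150
    N7: 30+42 = 72 > 70
  N9 sheds 365 MW: no online neighbours, lost.
Round 3 — N18, N4, N7 trip offline.
  N18 sheds 177 MW: no online neighbours, lost.
  N4 sheds 110 MW: no online neighbours, lost.
  N7 sheds 72 MW: no online neighbours, lost.
No further trips.

no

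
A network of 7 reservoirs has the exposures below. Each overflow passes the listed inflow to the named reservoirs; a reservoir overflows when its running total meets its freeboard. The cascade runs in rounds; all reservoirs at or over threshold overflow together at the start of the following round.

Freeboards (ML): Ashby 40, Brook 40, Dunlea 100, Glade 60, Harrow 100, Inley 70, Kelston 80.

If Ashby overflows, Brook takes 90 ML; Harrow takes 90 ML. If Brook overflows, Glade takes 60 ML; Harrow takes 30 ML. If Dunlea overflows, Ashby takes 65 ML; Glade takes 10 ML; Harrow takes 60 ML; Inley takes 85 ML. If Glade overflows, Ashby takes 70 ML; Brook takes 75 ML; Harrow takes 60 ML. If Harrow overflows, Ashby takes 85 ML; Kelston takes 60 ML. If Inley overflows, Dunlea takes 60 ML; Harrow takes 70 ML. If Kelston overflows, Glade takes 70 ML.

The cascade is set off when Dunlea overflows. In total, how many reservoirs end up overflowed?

6

Round 1 — Dunlea overflows (initial).
  Ashby: +65 → 65 ≥ 40
  Glade: +10 → 10 < 60
  Harrow: +60 → 60 < 100
  Inley: +85 → 85 ≥ 70
Round 2 — Ashby, Inley overflow.
  Brook: +90 → 90 ≥ 40
  Harrow: +90+70 → 220 ≥ 100
Round 3 — Brook, Harrow overflow.
  Glade: +60 → 70 ≥ 60
  Kelston: +60 → 60 < 80
Round 4 — Glade overflows.
No further overflows.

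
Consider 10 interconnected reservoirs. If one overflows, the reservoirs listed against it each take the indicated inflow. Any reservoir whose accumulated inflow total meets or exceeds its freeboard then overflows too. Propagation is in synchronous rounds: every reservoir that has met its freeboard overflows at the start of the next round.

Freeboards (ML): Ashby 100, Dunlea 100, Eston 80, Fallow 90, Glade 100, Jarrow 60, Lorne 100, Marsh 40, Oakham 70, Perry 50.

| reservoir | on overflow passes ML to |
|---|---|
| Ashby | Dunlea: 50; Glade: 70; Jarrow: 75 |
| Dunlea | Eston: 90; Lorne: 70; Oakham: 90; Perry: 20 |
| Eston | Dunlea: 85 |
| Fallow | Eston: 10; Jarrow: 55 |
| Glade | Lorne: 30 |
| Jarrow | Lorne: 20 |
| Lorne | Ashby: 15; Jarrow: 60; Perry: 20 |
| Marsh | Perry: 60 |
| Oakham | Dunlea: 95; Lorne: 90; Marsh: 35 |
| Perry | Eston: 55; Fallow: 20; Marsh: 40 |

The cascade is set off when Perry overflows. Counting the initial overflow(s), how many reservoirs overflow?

Round 1 — Perry overflows (initial).
  Eston: +55 → 55 < 80
  Fallow: +20 → 20 < 90
  Marsh: +40 → 40 ≥ 40
Round 2 — Marsh overflows.
No further overflows.

2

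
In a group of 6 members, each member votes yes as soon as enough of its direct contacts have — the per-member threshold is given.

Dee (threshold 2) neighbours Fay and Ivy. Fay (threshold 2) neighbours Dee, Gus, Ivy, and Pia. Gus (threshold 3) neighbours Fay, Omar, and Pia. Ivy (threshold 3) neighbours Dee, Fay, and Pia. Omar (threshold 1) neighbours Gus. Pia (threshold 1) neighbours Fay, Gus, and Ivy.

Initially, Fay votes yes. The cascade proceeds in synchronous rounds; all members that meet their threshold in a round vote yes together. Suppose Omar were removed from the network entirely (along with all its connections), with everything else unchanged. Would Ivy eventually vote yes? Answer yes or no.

no

With Omar removed:
Round 1 — Fay votes yes (initial).
Round 2 — checking thresholds:
  Dee: 1 of 2 neighbours < 2, not yet.
  Gus: 1 of 2 neighbours < 3, not yet.
  Ivy: 1 of 3 neighbours < 3, not yet.
  Pia: 1 of 3 neighbours ≥ 1, votes yes.
Round 3 — no new yes votes; cascade stops.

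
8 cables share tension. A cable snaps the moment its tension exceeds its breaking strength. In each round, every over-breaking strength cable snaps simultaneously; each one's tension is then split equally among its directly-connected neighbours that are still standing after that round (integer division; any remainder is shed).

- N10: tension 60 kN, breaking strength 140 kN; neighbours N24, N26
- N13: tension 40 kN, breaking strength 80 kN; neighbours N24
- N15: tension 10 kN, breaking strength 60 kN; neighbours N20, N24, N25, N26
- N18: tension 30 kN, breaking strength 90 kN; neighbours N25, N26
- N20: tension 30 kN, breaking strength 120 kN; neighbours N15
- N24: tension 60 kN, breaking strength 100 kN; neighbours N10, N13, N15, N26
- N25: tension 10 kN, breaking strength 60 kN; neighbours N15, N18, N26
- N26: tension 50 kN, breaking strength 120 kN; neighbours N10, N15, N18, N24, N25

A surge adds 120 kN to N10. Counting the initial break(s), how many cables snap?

Round 1 — N10 at 180 > 140. N10 snaps.
  N10 sheds 180 kN to N24, N26: 90 each.
    N24: 60+90 = 150 > 100
    N26: 50+90 = 140 > 120
Round 2 — N24, N26 snap.
  N24 sheds 150 kN to N13, N15: 75 each.
    N13: 40+75 = 115 > 80
    N15: 10+75 = 85 > 60
  N26 sheds 140 kN to N15, N18, N25: 46 each (2 lost).
    N15: 85+46 = 131 > 60
    N18: 30+46 = 76 ≤ 90
    N25: 10+46 = 56 ≤ 60
Round 3 — N13, N15 snap.
  N13 sheds 115 kN: no online neighbours, lost.
  N15 sheds 131 kN to N20, N25: 65 each (1 lost).
    N20: 30+65 = 95 ≤ 120
    N25: 56+65 = 121 > 60
Round 4 — N25 snaps.
  N25 sheds 121 kN to N18: 121 each.
    N18: 76+121 = 197 > 90
Round 5 — N18 snaps.
  N18 sheds 197 kN: no online neighbours, lost.
No further breaks.

7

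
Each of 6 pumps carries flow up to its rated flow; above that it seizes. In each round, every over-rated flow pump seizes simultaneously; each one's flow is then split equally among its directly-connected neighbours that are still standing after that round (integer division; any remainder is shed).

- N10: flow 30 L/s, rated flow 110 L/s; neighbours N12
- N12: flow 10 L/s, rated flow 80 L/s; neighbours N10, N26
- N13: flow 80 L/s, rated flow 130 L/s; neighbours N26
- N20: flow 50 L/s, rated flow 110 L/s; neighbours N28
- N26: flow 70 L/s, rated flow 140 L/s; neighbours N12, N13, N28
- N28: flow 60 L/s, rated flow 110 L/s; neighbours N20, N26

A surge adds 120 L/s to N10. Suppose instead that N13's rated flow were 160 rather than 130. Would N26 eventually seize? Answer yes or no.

With N13's rated flow at 160:
Round 1 — N10 at 150 > 110. N10 seizes.
  N10 sheds 150 L/s to N12: 150 each.
    N12: 10+150 = 160 > 80
Round 2 — N12 seizes.
  N12 sheds 160 L/s to N26: 160 each.
    N26: 70+160 = 230 > 140
Round 3 — N26 seizes.
  N26 sheds 230 L/s to N13, N28: 115 each.
    N13: 80+115 = 195 > 160
    N28: 60+115 = 175 > 110
Round 4 — N13, N28 seize.
  N13 sheds 195 L/s: no online neighbours, lost.
  N28 sheds 175 L/s to N20: 175 each.
    N20: 50+175 = 225 > 110
Round 5 — N20 seizes.
  N20 sheds 225 L/s: no online neighbours, lost.
No further seizures.

yes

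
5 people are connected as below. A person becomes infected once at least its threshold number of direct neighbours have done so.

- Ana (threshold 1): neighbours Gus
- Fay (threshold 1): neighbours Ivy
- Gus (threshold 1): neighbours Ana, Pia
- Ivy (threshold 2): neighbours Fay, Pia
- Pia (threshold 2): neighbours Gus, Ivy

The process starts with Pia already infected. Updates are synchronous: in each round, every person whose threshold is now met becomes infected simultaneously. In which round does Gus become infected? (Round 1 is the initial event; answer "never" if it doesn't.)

Round 1 — Pia becomes infected (initial).
Round 2 — checking thresholds:
  Gus: 1 of 2 neighbours ≥ 1, becomes infected.
  Ivy: 1 of 2 neighbours < 2, holds.
Round 3 — checking thresholds:
  Ana: 1 of 1 neighbours ≥ 1, becomes infected.
  Ivy: 1 of 2 neighbours < 2, holds.
Round 4 — no new infections; cascade stops.

2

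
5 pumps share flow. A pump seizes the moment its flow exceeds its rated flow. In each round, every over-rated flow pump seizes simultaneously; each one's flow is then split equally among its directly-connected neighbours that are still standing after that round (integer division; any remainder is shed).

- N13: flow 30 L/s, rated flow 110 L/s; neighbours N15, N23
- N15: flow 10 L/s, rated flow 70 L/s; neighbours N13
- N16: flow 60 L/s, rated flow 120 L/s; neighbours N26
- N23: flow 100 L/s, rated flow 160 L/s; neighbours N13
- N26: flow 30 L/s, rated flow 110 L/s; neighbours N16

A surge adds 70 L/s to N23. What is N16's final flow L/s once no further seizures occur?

Round 1 — N23 at 170 > 160. N23 seizes.
  N23 sheds 170 L/s to N13: 170 each.
    N13: 30+170 = 200 > 110
Round 2 — N13 seizes.
  N13 sheds 200 L/s to N15: 200 each.
    N15: 10+200 = 210 > 70
Round 3 — N15 seizes.
  N15 sheds 210 L/s: no online neighbours, lost.
No further seizures.

60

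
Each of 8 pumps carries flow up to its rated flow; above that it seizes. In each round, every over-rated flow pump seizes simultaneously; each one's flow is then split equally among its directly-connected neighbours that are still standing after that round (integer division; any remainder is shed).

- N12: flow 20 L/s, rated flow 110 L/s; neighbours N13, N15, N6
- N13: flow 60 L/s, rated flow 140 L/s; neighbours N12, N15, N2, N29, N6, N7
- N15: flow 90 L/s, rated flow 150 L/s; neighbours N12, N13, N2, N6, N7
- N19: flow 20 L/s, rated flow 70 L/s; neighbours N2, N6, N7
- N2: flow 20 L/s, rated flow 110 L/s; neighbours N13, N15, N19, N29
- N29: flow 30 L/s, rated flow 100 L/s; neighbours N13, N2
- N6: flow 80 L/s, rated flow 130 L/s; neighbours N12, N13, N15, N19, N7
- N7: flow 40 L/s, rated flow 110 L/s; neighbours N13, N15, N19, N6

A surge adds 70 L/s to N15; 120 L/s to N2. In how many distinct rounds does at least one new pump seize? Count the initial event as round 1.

Round 1 — N15 at 160 > 150; N2 at 140 > 110. N15, N2 seize.
  N15 sheds 160 L/s to N12, N13, N6, N7: 40 each.
    N12: 20+40 = 60 ≤ 110
    N13: 60+40 = 100 ≤ 140
    N6: 80+40 = 120 ≤ 130
    N7: 40+40 = 80 ≤ 110
  N2 sheds 140 L/s to N13, N19, N29: 46 each (2 lost).
    N13: 100+46 = 146 > 140
    N19: 20+46 = 66 ≤ 70
    N29: 30+46 = 76 ≤ 100
Round 2 — N13 seizes.
  N13 sheds 146 L/s to N12, N29, N6, N7: 36 each (2 lost).
    N12: 60+36 = 96 ≤ 110
    N29: 76+36 = 112 > 100
    N6: 120+36 = 156 > 130
    N7: 80+36 = 116 > 110
Round 3 — N29, N6, N7 seize.
  N29 sheds 112 L/s: no online neighbours, lost.
  N6 sheds 156 L/s to N12, N19: 78 each.
    N12: 96+78 = 174 > 110
    N19: 66+78 = 144 > 70
  N7 sheds 116 L/s to N19: 116 each.
    N19: 144+116 = 260 > 70
Round 4 — N12, N19 seize.
  N12 sheds 174 L/s: no online neighbours, lost.
  N19 sheds 260 L/s: no online neighbours, lost.
No further seizures.

4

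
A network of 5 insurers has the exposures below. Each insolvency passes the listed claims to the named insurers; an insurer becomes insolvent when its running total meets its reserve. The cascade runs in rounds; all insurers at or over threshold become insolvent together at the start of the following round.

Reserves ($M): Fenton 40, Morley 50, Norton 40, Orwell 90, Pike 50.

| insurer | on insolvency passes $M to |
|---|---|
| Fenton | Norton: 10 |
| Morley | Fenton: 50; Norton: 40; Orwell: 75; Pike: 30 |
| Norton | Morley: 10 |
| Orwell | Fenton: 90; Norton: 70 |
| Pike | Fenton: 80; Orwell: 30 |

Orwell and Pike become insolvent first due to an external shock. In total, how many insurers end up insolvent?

Round 1 — Orwell, Pike become insolvent (initial).
  Fenton: +90+80 → 170 ≥ 40
  Norton: +70 → 70 ≥ 40
Round 2 — Fenton, Norton become insolvent.
  Morley: +10 → 10 < 50
No further insolvencies.

4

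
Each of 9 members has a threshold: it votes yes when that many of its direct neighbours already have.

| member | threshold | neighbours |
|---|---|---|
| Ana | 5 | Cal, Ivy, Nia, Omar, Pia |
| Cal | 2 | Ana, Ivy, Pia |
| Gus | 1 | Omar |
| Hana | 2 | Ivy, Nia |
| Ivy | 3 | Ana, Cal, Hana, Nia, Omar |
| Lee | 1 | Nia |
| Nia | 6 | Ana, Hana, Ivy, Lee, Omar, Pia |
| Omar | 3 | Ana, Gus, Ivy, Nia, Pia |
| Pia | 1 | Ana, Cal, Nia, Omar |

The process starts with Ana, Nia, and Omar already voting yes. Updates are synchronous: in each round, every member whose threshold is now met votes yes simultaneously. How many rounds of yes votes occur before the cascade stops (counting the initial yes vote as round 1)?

3

Round 1 — Ana, Nia, Omar vote yes (initial).
Round 2 — checking thresholds:
  Cal: 1 of 3 neighbours < 2, holds.
  Gus: 1 of 1 neighbours ≥ 1, votes yes.
  Hana: 1 of 2 neighbours < 2, holds.
  Ivy: 3 of 5 neighbours ≥ 3, votes yes.
  Lee: 1 of 1 neighbours ≥ 1, votes yes.
  Pia: 3 of 4 neighbours ≥ 1, votes yes.
Round 3 — checking thresholds:
  Cal: 3 of 3 neighbours ≥ 2, votes yes.
  Hana: 2 of 2 neighbours ≥ 2, votes yes.
Round 4 — no new yes votes; cascade stops.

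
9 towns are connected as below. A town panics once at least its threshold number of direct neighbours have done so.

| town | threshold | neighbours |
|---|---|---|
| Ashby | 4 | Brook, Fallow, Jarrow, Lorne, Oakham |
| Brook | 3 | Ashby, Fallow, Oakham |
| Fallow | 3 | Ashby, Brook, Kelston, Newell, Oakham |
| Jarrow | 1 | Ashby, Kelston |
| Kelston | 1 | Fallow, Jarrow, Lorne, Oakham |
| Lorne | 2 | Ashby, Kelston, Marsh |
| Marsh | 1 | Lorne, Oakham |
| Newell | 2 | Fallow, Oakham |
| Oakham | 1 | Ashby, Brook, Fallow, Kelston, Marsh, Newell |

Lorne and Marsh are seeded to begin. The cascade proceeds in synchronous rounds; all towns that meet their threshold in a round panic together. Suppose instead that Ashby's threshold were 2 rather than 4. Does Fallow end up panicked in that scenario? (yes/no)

yes

With Ashby's threshold at 2:
Round 1 — Lorne, Marsh panic (initial).
Round 2 — checking thresholds:
  Ashby: 1 of 5 neighbours < 2, below threshold.
  Kelston: 1 of 4 neighbours ≥ 1, panics.
  Oakham: 1 of 6 neighbours ≥ 1, panics.
Round 3 — checking thresholds:
  Ashby: 2 of 5 neighbours ≥ 2, panics.
  Brook: 1 of 3 neighbours < 3, below threshold.
  Fallow: 2 of 5 neighbours < 3, below threshold.
  Jarrow: 1 of 2 neighbours ≥ 1, panics.
  Newell: 1 of 2 neighbours < 2, below threshold.
Round 4 — checking thresholds:
  Brook: 2 of 3 neighbours < 3, below threshold.
  Fallow: 3 of 5 neighbours ≥ 3, panics.
  Newell: 1 of 2 neighbours < 2, below threshold.
Round 5 — checking thresholds:
  Brook: 3 of 3 neighbours ≥ 3, panics.
  Newell: 2 of 2 neighbours ≥ 2, panics.
Round 6 — no new panics; cascade stops.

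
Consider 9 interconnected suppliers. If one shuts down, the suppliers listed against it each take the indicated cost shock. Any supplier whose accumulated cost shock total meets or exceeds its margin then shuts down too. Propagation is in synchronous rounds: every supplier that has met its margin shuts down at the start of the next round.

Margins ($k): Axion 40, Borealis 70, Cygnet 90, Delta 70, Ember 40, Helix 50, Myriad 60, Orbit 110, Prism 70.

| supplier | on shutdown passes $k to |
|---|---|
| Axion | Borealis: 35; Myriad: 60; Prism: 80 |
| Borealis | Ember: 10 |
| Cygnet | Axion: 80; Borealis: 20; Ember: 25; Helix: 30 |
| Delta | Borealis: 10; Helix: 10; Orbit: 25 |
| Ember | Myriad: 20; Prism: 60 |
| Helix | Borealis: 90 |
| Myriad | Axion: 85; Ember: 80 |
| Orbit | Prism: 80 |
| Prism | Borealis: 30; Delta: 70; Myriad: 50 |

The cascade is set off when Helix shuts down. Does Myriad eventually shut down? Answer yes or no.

Round 1 — Helix shuts down (initial).
  Borealis: +90 → 90 ≥ 70
Round 2 — Borealis shuts down.
  Ember: +10 → 10 < 40
No further shutdowns.

no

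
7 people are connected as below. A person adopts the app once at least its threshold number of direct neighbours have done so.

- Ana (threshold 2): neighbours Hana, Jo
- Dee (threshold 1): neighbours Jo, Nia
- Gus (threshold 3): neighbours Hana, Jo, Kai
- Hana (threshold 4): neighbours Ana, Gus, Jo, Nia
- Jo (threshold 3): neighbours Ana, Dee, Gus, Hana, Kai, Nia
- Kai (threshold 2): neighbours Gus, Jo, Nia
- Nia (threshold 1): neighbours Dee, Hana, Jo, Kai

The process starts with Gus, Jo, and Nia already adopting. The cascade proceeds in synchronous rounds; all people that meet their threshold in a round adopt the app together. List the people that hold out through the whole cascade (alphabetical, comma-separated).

Ana, Hana

Round 1 — Gus, Jo, Nia adopt the app (initial).
Round 2 — checking thresholds:
  Ana: 1 of 2 neighbours < 2, not yet.
  Dee: 2 of 2 neighbours ≥ 1, adopts the app.
  Hana: 3 of 4 neighbours < 4, not yet.
  Kai: 3 of 3 neighbours ≥ 2, adopts the app.
Round 3 — no new adoptions; cascade stops.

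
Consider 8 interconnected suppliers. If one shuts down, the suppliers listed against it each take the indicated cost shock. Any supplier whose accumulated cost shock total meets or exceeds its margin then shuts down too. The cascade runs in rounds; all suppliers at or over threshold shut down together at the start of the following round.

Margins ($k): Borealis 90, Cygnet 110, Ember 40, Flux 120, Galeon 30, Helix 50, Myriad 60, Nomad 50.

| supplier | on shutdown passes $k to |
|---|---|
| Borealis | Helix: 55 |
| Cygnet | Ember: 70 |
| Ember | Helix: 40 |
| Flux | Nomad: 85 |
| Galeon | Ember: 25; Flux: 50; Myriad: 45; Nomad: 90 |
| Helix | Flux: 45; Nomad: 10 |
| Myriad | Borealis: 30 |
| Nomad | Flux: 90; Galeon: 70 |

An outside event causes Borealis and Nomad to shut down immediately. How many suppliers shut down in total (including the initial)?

Round 1 — Borealis, Nomad shut down (initial).
  Flux: +90 → 90 < 120
  Galeon: +70 → 70 ≥ 30
  Helix: +55 → 55 ≥ 50
Round 2 — Galeon, Helix shut down.
  Ember: +25 → 25 < 40
  Flux: +50+45 → 185 ≥ 120
  Myriad: +45 → 45 < 60
Round 3 — Flux shuts down.
No further shutdowns.

5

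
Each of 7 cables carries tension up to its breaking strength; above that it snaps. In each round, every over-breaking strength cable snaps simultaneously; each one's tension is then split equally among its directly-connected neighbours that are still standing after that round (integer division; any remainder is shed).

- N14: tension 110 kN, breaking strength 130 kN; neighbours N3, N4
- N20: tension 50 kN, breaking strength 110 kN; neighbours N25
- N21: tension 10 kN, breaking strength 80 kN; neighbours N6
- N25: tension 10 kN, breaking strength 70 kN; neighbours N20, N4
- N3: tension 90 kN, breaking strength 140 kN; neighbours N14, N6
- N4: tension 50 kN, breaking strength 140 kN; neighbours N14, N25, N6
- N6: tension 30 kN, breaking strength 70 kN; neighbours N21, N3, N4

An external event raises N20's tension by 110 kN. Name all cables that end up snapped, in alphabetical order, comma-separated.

Round 1 — N20 at 160 > 110. N20 snaps.
  N20 sheds 160 kN to N25: 160 each.
    N25: 10+160 = 170 > 70
Round 2 — N25 snaps.
  N25 sheds 170 kN to N4: 170 each.
    N4: 50+170 = 220 > 140
Round 3 — N4 snaps.
  N4 sheds 220 kN to N14, N6: 110 each.
    N14: 110+110 = 220 > 130
    N6: 30+110 = 140 > 70
Round 4 — N14, N6 snap.
  N14 sheds 220 kN to N3: 220 each.
    N3: 90+220 = 310 > 140
  N6 sheds 140 kN to N21, N3: 70 each.
    N21: 10+70 = 80 ≤ 80
    N3: 310+70 = 380 > 140
Round 5 — N3 snaps.
  N3 sheds 380 kN: no online neighbours, lost.
No further breaks.

N14, N20, N25, N3, N4, N6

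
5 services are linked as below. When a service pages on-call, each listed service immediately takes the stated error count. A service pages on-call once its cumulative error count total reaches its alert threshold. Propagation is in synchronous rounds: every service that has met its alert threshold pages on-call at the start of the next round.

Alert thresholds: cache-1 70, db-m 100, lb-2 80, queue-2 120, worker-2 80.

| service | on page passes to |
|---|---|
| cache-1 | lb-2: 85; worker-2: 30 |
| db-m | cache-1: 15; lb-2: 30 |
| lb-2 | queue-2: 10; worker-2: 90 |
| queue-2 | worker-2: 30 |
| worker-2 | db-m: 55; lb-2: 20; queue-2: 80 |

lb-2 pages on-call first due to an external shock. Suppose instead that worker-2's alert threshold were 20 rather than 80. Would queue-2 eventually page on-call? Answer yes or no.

no

With worker-2's alert threshold at 20:
Round 1 — lb-2 pages on-call (initial).
  queue-2: +10 → 10 < 120
  worker-2: +90 → 90 ≥ 20
Round 2 — worker-2 pages on-call.
  db-m: +55 → 55 < 100
  queue-2: +80 → 90 < 120
No further pages.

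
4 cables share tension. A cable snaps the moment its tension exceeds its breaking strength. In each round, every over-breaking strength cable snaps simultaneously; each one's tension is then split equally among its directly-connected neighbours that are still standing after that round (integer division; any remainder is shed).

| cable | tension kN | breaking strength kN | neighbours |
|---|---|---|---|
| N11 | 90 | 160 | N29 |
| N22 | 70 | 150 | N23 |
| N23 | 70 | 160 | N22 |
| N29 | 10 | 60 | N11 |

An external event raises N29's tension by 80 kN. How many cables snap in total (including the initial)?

Round 1 — N29 at 90 > 60. N29 snaps.
  N29 sheds 90 kN to N11: 90 each.
    N11: 90+90 = 180 > 160
Round 2 — N11 snaps.
  N11 sheds 180 kN: no online neighbours, lost.
No further breaks.

2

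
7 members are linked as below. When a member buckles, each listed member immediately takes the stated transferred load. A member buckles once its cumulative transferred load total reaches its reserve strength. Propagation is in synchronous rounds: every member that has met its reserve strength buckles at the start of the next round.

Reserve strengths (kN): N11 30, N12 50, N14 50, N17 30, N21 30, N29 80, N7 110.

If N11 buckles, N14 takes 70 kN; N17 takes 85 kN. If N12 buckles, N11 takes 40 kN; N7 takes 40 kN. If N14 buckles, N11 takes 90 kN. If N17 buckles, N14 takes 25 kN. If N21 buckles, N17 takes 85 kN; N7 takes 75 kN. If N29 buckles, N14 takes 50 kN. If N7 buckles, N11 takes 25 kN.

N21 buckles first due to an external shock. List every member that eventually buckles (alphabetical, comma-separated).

Round 1 — N21 buckles (initial).
  N17: +85 → 85 ≥ 30
  N7: +75 → 75 < 110
Round 2 — N17 buckles.
  N14: +25 → 25 < 50
No further bucklings.

N17, N21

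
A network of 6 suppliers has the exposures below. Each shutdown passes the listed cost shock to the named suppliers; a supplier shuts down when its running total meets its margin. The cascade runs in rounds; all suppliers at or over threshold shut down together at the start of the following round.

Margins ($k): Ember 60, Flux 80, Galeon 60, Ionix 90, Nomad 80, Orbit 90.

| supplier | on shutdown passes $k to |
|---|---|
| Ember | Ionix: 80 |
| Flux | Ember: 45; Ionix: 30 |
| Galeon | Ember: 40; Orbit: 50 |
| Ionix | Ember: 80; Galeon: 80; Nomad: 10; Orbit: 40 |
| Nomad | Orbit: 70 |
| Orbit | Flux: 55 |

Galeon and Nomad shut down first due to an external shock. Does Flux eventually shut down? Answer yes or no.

Round 1 — Galeon, Nomad shut down (initial).
  Ember: +40 → 40 < 60
  Orbit: +50+70 → 120 ≥ 90
Round 2 — Orbit shuts down.
  Flux: +55 → 55 < 80
No further shutdowns.

no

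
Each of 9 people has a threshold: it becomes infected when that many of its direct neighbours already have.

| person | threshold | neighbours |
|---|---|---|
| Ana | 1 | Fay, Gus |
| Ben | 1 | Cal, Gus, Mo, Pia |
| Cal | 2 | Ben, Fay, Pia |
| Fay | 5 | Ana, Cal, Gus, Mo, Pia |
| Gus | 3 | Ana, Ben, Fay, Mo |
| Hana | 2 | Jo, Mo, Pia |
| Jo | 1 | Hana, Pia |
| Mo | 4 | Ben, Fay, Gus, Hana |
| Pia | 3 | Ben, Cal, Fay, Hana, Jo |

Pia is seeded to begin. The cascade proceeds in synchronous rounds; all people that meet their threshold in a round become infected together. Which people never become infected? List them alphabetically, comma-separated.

Round 1 — Pia becomes infected (initial).
Round 2 — checking thresholds:
  Ben: 1 of 4 neighbours ≥ 1, becomes infected.
  Cal: 1 of 3 neighbours < 2, not yet.
  Fay: 1 of 5 neighbours < 5, not yet.
  Hana: 1 of 3 neighbours < 2, not yet.
  Jo: 1 of 2 neighbours ≥ 1, becomes infected.
Round 3 — checking thresholds:
  Cal: 2 of 3 neighbours ≥ 2, becomes infected.
  Fay: 1 of 5 neighbours < 5, not yet.
  Gus: 1 of 4 neighbours < 3, not yet.
  Hana: 2 of 3 neighbours ≥ 2, becomes infected.
  Mo: 1 of 4 neighbours < 4, not yet.
Round 4 — no new infections; cascade stops.

Ana, Fay, Gus, Mo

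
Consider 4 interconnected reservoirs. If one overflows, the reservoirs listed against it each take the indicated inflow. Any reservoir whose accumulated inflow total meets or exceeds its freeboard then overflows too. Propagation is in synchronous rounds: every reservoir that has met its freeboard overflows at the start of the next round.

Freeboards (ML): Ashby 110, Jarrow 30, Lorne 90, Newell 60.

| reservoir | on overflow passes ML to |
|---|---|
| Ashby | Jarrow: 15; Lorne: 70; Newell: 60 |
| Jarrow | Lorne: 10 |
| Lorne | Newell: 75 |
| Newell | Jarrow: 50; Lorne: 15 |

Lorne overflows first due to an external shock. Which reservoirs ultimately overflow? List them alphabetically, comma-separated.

Round 1 — Lorne overflows (initial).
  Newell: +75 → 75 ≥ 60
Round 2 — Newell overflows.
  Jarrow: +50 → 50 ≥ 30
Round 3 — Jarrow overflows.
No further overflows.

Jarrow, Lorne, Newell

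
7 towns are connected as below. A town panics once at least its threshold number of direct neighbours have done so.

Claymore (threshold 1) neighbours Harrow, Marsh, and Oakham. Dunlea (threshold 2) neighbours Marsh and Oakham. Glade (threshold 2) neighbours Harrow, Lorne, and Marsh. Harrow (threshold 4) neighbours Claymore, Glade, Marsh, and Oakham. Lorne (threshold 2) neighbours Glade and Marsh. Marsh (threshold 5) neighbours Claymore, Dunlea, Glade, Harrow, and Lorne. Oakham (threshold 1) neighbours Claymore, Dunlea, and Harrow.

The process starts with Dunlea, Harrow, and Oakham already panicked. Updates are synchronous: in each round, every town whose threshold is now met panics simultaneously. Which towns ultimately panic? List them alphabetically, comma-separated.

Claymore, Dunlea, Harrow, Oakham

Round 1 — Dunlea, Harrow, Oakham panic (initial).
Round 2 — checking thresholds:
  Claymore: 2 of 3 neighbours ≥ 1, panics.
  Glade: 1 of 3 neighbours < 2, holds.
  Marsh: 2 of 5 neighbours < 5, holds.
Round 3 — no new panics; cascade stops.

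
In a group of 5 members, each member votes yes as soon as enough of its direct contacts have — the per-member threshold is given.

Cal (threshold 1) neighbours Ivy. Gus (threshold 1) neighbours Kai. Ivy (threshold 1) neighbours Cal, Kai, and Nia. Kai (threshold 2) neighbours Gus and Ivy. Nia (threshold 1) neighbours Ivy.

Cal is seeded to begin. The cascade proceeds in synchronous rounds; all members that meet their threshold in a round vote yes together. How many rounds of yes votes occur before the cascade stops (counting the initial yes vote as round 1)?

3

Round 1 — Cal votes yes (initial).
Round 2 — checking thresholds:
  Ivy: 1 of 3 neighbours ≥ 1, votes yes.
Round 3 — checking thresholds:
  Kai: 1 of 2 neighbours < 2, below threshold.
  Nia: 1 of 1 neighbours ≥ 1, votes yes.
Round 4 — no new yes votes; cascade stops.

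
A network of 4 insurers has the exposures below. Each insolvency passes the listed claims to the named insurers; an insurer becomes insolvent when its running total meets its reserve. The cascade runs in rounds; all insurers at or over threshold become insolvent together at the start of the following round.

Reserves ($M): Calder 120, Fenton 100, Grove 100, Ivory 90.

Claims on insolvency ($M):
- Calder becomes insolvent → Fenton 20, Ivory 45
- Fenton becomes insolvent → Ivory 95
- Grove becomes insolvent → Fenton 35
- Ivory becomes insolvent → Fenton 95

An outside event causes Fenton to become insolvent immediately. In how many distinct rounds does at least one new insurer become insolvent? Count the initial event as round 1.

Round 1 — Fenton becomes insolvent (initial).
  Ivory: +95 → 95 ≥ 90
Round 2 — Ivory becomes insolvent.
No further insolvencies.

2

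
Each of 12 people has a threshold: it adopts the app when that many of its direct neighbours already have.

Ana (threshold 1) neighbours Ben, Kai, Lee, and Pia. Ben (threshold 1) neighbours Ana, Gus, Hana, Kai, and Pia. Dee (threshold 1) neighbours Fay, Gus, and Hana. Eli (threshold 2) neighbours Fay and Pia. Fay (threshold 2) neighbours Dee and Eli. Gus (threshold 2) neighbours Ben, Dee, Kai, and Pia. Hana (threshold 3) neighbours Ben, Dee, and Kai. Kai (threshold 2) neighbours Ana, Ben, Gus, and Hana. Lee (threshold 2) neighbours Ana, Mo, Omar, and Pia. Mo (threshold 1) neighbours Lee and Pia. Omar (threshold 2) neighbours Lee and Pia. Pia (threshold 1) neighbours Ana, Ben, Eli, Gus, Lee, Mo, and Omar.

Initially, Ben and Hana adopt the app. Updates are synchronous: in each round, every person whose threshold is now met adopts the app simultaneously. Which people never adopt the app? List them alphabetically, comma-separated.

Round 1 — Ben, Hana adopt the app (initial).
Round 2 — checking thresholds:
  Ana: 1 of 4 neighbours ≥ 1, adopts the app.
  Dee: 1 of 3 neighbours ≥ 1, adopts the app.
  Gus: 1 of 4 neighbours < 2, not yet.
  Kai: 2 of 4 neighbours ≥ 2, adopts the app.
  Pia: 1 of 7 neighbours ≥ 1, adopts the app.
Round 3 — checking thresholds:
  Eli: 1 of 2 neighbours < 2, not yet.
  Fay: 1 of 2 neighbours < 2, not yet.
  Gus: 4 of 4 neighbours ≥ 2, adopts the app.
  Lee: 2 of 4 neighbours ≥ 2, adopts the app.
  Mo: 1 of 2 neighbours ≥ 1, adopts the app.
  Omar: 1 of 2 neighbours < 2, not yet.
Round 4 — checking thresholds:
  Eli: 1 of 2 neighbours < 2, not yet.
  Fay: 1 of 2 neighbours < 2, not yet.
  Omar: 2 of 2 neighbours ≥ 2, adopts the app.
Round 5 — no new adoptions; cascade stops.

Eli, Fay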